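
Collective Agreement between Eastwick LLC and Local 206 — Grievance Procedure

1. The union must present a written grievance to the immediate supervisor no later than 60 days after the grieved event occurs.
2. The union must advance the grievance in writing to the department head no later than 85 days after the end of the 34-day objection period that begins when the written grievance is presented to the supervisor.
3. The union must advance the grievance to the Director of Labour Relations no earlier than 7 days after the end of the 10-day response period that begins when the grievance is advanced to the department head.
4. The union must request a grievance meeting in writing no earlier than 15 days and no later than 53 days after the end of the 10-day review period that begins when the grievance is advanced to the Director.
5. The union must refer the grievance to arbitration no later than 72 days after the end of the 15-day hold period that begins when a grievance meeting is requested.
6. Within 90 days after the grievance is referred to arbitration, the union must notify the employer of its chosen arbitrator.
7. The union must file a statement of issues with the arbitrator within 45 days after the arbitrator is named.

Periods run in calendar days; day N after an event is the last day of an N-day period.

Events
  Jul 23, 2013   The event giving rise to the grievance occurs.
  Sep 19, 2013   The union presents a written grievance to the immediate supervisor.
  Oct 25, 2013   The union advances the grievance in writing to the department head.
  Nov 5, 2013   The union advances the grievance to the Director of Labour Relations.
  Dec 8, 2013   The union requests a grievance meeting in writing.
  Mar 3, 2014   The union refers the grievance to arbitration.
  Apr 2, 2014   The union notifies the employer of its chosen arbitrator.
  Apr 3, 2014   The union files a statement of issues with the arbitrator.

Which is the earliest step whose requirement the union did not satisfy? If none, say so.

Step 3

(1) due by Jul 23, 2013 + 60 days = Sep 21, 2013; Sep 19, 2013 is within that limit.
(2) due by Oct 23, 2013 + 85 days = Jan 16, 2014; completed Oct 25, 2013, before the deadline.
(3) permitted from Nov 4, 2013 + 7 days = Nov 11, 2013 onward; acted on Nov 5, 2013, 6 days prematurely.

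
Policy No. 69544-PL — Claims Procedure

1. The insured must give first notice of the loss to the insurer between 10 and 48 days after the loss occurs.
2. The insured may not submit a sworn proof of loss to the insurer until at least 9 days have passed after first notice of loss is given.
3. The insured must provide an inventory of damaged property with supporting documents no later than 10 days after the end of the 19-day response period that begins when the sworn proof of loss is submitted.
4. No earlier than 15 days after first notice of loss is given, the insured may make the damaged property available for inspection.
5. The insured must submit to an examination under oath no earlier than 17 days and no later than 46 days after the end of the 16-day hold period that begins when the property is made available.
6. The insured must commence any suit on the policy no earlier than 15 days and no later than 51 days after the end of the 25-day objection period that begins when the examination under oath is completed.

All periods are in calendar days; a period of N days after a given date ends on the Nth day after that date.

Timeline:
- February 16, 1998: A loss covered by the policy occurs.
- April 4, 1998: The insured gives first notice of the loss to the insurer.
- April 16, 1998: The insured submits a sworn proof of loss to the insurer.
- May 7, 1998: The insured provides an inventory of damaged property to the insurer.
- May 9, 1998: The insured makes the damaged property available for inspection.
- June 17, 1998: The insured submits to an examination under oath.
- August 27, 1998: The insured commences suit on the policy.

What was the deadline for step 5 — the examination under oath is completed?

July 10, 1998

The property is made available on May 9, 1998; the 16-day hold period therefore ends May 25, 1998, and step 5 runs from that date. The window is 17–46 days after May 25, 1998; it closes on July 10, 1998.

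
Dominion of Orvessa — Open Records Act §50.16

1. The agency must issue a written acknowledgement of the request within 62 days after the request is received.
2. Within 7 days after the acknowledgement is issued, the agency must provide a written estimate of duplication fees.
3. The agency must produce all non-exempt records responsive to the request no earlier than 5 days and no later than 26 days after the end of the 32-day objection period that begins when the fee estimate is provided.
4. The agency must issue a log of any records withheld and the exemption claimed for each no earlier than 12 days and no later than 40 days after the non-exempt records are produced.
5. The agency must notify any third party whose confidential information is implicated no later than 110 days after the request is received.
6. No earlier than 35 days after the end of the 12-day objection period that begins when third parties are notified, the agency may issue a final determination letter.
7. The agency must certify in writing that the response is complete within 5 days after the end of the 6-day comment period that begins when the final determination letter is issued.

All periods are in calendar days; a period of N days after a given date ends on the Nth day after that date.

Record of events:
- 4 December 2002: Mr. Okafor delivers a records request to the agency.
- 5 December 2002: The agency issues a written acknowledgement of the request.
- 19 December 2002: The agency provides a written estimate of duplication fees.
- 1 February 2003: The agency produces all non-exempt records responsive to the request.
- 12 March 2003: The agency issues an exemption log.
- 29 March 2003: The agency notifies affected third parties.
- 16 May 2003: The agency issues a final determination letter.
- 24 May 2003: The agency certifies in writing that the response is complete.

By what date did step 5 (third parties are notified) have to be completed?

Step 5 runs from 4 December 2002, when the request is received. 110 days after 4 December 2002 is 24 March 2003.

24 March 2003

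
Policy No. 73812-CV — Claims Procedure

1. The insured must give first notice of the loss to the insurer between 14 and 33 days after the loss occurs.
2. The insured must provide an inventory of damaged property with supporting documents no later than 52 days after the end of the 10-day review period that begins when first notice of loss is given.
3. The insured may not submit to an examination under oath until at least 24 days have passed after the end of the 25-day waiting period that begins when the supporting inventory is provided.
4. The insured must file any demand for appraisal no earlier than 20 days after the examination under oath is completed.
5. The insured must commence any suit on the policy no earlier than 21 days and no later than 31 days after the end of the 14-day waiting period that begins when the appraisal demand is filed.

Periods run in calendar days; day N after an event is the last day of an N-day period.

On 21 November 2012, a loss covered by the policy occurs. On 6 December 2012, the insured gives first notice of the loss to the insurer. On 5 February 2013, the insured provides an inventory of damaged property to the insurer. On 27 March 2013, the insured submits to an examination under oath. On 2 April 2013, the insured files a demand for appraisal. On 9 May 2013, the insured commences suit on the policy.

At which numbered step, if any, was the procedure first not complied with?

Step 4

Step 1: the window is 14–33 days after 21 November 2012 (when the loss occurs), so 5 December 2012 through 24 December 2012; done 6 December 2012 — within the window.
Step 2: 52 days after 16 December 2012 (end of the 10-day review period, which began when first notice of loss is given on 6 December 2012) is 6 February 2013; done 5 February 2013 — timely.
Step 3: the earliest permitted date is 24 days after 2 March 2013 (end of the 25-day waiting period, which began when the supporting inventory is provided on 5 February 2013), i.e. 26 March 2013; 27 March 2013 is on or after that date.
Step 4: the earliest permitted date is 20 days after 27 March 2013 (when the examination under oath is completed), i.e. 16 April 2013; done 2 April 2013 — 14 days too early.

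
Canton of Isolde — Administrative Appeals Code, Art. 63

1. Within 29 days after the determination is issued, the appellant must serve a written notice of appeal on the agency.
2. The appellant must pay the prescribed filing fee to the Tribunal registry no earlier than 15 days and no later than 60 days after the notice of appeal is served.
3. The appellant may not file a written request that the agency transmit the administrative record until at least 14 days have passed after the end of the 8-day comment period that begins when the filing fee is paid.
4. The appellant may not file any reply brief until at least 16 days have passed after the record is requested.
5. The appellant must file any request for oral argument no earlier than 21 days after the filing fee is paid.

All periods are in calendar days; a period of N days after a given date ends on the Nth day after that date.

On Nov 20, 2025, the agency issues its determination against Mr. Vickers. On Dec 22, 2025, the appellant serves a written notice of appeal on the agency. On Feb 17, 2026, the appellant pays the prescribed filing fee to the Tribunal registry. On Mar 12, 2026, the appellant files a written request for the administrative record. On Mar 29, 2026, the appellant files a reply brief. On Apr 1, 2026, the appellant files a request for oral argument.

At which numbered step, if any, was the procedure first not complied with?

Step 1

(1) due by Nov 20, 2025 + 29 days = Dec 19, 2025; Dec 22, 2025 misses that deadline by 3 days.
Later steps need not be reached.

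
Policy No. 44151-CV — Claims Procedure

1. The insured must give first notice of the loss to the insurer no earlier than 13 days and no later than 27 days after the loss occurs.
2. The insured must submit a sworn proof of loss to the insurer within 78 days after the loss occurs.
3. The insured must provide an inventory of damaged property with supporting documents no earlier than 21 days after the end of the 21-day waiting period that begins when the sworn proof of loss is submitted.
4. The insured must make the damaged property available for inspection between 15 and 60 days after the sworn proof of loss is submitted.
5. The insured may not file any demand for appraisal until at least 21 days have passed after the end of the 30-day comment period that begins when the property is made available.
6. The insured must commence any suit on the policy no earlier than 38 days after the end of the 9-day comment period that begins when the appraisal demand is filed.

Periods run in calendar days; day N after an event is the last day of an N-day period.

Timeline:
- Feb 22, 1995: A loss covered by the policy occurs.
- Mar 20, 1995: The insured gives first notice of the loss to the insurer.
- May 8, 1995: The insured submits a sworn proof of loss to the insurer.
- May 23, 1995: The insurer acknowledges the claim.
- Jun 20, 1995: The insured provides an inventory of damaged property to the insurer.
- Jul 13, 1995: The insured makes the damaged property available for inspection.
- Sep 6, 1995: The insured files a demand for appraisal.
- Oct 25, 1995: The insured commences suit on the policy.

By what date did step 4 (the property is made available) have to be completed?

Jul 7, 1995

Step 4 runs from May 8, 1995, when the sworn proof of loss is submitted. The window is 15–60 days after May 8, 1995; it closes on Jul 7, 1995.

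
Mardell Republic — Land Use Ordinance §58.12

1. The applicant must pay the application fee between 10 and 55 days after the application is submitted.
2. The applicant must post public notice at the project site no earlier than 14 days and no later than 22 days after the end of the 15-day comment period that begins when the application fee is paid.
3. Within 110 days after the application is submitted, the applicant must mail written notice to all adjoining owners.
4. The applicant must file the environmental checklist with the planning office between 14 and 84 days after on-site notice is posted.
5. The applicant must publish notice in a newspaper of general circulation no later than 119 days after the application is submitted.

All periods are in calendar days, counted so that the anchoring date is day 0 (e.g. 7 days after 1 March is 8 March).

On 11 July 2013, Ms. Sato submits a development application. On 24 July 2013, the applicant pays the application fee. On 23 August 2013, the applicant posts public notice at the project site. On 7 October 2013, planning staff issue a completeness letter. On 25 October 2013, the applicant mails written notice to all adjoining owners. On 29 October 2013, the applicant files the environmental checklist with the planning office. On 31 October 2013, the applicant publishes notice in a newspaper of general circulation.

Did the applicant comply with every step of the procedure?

Step 1 — 10 and 55 days from 11 July 2013 (when the application is submitted) are 21 July 2013 and 4 September 2013 respectively; done 24 July 2013 — within the window.
Step 2 — 14 and 22 days from 8 August 2013 (end of the 15-day comment period, which began when the application fee is paid on 24 July 2013) are 22 August 2013 and 30 August 2013 respectively; done 23 August 2013 — within the window.
Step 3 — counting 110 days from 11 July 2013 (when the application is submitted) gives a deadline of 29 October 2013; done 25 October 2013 — timely.
Step 4 — 14 and 84 days from 23 August 2013 (when on-site notice is posted) are 6 September 2013 and 15 November 2013 respectively; done 29 October 2013, which is between those dates.
Step 5 — counting 119 days from 11 July 2013 (when the application is submitted) gives a deadline of 7 November 2013; done 31 October 2013 — timely.

Yes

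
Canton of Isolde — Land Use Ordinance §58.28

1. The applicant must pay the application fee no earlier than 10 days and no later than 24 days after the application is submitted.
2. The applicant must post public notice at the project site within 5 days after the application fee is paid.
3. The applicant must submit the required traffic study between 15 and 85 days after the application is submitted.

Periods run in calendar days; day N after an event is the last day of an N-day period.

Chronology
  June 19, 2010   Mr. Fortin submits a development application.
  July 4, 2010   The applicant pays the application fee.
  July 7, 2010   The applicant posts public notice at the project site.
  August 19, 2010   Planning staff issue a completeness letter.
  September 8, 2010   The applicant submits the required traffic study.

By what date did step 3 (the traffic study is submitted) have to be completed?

September 12, 2010

Step 3 runs from June 19, 2010, when the application is submitted. The window is 15–85 days after June 19, 2010; it closes on September 12, 2010.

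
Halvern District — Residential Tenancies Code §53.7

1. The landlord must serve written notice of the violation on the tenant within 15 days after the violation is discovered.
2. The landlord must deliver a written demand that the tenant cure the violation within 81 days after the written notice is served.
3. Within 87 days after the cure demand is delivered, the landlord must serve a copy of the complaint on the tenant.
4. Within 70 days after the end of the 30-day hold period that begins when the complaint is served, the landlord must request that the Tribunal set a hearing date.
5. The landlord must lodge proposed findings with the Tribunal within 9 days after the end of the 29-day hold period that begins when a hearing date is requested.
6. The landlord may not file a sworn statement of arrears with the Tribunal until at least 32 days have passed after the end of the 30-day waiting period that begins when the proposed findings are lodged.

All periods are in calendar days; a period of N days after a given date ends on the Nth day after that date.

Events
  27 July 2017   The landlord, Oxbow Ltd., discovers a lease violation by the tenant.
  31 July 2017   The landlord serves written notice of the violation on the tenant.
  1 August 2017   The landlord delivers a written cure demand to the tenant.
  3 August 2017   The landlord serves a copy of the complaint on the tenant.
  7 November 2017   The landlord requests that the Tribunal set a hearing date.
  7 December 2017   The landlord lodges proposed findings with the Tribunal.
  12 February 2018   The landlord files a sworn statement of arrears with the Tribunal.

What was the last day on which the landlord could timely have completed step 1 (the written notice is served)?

Step 1 runs from 27 July 2017, when the violation is discovered. 15 days after 27 July 2017 is 11 August 2017.

11 August 2017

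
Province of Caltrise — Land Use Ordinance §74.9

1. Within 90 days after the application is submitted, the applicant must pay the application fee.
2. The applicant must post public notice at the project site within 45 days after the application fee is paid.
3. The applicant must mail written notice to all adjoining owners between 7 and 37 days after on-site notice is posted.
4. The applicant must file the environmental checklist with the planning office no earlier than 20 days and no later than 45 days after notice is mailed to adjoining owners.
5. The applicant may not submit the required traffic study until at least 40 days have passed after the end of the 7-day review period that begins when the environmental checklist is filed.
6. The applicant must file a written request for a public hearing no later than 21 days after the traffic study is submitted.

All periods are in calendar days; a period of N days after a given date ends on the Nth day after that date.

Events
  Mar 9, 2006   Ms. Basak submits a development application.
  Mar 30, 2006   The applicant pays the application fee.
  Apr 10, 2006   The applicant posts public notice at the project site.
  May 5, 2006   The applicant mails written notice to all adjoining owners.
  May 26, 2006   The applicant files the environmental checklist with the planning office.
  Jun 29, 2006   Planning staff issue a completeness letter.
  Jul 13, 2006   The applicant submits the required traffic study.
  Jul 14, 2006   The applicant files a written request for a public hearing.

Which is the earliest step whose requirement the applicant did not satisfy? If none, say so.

(1) due by Mar 9, 2006 + 90 days = Jun 7, 2006; Mar 30, 2006 is within that limit.
(2) due by Mar 30, 2006 + 45 days = May 14, 2006; done Apr 10, 2006 — timely.
(3) the permitted window runs from Apr 10, 2006 + 7 = Apr 17, 2006 to Apr 10, 2006 + 37 = May 17, 2006; done May 5, 2006, which is between those dates.
(4) the permitted window runs from May 5, 2006 + 20 = May 25, 2006 to May 5, 2006 + 45 = Jun 19, 2006; May 26, 2006 falls inside that range.
(5) permitted from Jun 2, 2006 + 40 days = Jul 12, 2006 onward; done Jul 13, 2006, after the minimum wait.
(6) due by Jul 13, 2006 + 21 days = Aug 3, 2006; done Jul 14, 2006 — timely.

None — every step was satisfied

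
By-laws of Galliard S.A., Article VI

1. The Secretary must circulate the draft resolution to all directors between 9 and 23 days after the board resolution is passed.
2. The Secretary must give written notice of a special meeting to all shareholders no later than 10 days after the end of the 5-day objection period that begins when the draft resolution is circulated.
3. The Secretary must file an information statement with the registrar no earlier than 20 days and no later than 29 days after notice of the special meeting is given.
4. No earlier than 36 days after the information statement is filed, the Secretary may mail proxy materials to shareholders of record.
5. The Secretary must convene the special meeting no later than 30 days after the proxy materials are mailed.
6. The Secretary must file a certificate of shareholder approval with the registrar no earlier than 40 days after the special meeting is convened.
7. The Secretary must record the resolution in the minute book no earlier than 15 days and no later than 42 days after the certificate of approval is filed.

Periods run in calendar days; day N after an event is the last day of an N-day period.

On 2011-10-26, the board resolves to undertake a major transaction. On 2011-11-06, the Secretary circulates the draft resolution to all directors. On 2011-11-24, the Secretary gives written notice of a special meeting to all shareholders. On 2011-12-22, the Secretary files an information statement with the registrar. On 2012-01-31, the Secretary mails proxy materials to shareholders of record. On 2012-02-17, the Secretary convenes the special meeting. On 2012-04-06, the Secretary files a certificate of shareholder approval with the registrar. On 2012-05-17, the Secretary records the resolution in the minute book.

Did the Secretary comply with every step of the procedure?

(1) the permitted window runs from 2011-10-26 + 9 = 2011-11-04 to 2011-10-26 + 23 = 2011-11-18; done 2011-11-06 — within the window.
(2) due by 2011-11-11 + 10 days = 2011-11-21; not done until 2011-11-24, 3 days after the deadline.
The analysis stops there.

No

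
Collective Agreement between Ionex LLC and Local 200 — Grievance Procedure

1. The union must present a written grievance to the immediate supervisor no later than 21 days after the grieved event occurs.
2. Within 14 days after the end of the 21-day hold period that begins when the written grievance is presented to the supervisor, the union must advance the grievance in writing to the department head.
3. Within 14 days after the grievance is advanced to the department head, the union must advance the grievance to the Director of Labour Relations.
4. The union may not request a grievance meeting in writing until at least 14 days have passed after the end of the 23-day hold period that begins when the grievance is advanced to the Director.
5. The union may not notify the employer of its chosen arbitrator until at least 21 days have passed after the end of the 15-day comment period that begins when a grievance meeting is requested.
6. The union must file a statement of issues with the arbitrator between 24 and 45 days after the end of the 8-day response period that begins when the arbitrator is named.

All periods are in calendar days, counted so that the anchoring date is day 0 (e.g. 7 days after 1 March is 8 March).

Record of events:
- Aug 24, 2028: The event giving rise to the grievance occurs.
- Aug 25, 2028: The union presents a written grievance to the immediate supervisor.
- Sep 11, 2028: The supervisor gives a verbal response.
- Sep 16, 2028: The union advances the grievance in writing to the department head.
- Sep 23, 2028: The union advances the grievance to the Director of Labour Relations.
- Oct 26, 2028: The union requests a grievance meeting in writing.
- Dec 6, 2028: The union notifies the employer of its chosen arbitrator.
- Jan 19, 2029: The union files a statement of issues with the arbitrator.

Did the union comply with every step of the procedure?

No

Step 1 — counting 21 days from Aug 24, 2028 (when the grieved event occurs) gives a deadline of Sep 14, 2028; completed Aug 25, 2028, before the deadline.
Step 2 — counting 14 days from Sep 15, 2028 (end of the 21-day hold period, which began when the written grievance is presented to the supervisor on Aug 25, 2028) gives a deadline of Sep 29, 2028; completed Sep 16, 2028, before the deadline.
Step 3 — counting 14 days from Sep 16, 2028 (when the grievance is advanced to the department head) gives a deadline of Sep 30, 2028; Sep 23, 2028 is within that limit.
Step 4 — must wait 14 days from Oct 16, 2028 (end of the 23-day hold period, which began when the grievance is advanced to the Director on Sep 23, 2028), so not before Oct 30, 2028; Oct 26, 2028 is 4 days before the earliest permitted date.
The procedure was therefore not followed at step 4.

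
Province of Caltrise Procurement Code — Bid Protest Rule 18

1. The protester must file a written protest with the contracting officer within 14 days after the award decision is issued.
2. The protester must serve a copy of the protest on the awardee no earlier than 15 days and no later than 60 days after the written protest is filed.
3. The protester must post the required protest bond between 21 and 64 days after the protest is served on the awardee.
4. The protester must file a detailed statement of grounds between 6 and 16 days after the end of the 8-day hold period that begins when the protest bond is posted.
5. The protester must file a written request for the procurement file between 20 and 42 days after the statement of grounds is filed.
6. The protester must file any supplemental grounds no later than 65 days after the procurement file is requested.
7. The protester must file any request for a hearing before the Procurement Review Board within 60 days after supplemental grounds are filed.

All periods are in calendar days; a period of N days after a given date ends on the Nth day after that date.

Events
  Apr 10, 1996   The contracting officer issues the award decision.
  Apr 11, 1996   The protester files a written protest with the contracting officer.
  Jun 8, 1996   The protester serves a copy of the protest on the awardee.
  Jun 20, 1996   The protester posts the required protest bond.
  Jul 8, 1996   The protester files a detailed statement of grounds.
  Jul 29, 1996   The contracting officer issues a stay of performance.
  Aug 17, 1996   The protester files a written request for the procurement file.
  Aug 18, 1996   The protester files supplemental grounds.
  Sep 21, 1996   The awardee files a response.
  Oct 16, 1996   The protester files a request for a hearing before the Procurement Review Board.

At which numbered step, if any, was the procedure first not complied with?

Step 3

Step 1 — counting 14 days from Apr 10, 1996 (when the award decision is issued) gives a deadline of Apr 24, 1996; done Apr 11, 1996 — timely.
Step 2 — 15 and 60 days from Apr 11, 1996 (when the written protest is filed) are Apr 26, 1996 and Jun 10, 1996 respectively; Jun 8, 1996 falls inside that range.
Step 3 — 21 and 64 days from Jun 8, 1996 (when the protest is served on the awardee) are Jun 29, 1996 and Aug 11, 1996 respectively; Jun 20, 1996 is 9 days too early.
The analysis stops there.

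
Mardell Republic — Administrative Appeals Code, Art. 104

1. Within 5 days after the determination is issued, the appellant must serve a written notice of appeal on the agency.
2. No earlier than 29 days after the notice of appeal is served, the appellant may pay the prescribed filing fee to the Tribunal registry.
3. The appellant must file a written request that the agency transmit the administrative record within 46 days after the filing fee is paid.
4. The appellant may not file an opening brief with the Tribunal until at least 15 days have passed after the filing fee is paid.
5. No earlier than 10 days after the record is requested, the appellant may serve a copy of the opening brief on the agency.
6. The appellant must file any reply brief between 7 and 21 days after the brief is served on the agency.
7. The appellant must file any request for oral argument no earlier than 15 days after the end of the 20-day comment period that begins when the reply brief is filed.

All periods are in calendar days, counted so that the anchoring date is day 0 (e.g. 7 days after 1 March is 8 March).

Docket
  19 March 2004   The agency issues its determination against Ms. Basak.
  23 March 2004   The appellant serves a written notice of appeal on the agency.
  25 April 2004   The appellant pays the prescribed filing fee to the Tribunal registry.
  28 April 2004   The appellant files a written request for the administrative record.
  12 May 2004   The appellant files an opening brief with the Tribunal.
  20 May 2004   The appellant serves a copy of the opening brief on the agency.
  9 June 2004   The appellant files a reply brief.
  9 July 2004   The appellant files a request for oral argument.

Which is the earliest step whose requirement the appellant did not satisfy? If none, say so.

Step 7

Step 1: 5 days after 19 March 2004 (when the determination is issued) is 24 March 2004; 23 March 2004 is within that limit.
Step 2: the earliest permitted date is 29 days after 23 March 2004 (when the notice of appeal is served), i.e. 21 April 2004; done 25 April 2004, after the minimum wait.
Step 3: 46 days after 25 April 2004 (when the filing fee is paid) is 10 June 2004; 28 April 2004 is within that limit.
Step 4: the earliest permitted date is 15 days after 25 April 2004 (when the filing fee is paid), i.e. 10 May 2004; 12 May 2004 is on or after that date.
Step 5: the earliest permitted date is 10 days after 28 April 2004 (when the record is requested), i.e. 8 May 2004; 20 May 2004 is on or after that date.
Step 6: the window is 7–21 days after 20 May 2004 (when the brief is served on the agency), so 27 May 2004 through 10 June 2004; done 9 June 2004, which is between those dates.
Step 7: the earliest permitted date is 15 days after 29 June 2004 (end of the 20-day comment period, which began when the reply brief is filed on 9 June 2004), i.e. 14 July 2004; acted on 9 July 2004, 5 days prematurely.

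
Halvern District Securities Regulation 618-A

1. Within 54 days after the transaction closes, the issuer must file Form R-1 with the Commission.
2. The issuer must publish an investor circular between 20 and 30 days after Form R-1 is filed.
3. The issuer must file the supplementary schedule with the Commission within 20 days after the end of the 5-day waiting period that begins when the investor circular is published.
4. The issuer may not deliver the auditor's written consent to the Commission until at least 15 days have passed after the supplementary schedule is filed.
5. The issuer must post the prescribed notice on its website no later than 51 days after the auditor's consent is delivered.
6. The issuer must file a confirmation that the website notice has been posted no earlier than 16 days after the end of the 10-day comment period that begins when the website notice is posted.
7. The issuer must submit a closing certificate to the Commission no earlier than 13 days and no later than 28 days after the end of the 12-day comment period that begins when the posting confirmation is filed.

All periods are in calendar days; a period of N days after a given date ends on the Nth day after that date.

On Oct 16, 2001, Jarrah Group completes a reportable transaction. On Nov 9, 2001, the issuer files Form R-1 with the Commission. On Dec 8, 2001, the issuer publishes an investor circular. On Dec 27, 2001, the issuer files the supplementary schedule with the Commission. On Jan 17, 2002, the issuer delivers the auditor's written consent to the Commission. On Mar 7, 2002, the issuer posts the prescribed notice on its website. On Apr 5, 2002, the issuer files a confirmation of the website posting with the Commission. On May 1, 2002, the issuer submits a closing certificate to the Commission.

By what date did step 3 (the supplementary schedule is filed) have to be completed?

Jan 2, 2002

The investor circular is published on Dec 8, 2001; the 5-day waiting period therefore ends Dec 13, 2001, and step 3 runs from that date. 20 days after Dec 13, 2001 is Jan 2, 2002.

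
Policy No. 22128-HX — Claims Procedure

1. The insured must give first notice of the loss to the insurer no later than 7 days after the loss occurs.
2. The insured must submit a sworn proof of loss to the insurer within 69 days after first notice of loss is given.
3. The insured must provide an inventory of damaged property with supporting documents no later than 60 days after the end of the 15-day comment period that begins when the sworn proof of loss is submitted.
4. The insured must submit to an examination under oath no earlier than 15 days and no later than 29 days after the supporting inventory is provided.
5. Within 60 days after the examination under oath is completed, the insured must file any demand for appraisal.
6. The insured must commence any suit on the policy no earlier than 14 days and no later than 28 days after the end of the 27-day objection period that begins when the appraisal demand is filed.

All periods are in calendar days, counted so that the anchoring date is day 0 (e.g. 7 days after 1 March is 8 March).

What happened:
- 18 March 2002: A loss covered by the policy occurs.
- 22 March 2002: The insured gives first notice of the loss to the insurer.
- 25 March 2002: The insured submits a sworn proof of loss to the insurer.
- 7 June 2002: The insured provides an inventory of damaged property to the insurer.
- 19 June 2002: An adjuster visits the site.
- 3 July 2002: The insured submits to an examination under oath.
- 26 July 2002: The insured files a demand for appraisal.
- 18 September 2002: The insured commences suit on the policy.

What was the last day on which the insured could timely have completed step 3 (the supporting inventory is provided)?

8 June 2002

The sworn proof of loss is submitted on 25 March 2002; the 15-day comment period therefore ends 9 April 2002, and step 3 runs from that date. 60 days after 9 April 2002 is 8 June 2002.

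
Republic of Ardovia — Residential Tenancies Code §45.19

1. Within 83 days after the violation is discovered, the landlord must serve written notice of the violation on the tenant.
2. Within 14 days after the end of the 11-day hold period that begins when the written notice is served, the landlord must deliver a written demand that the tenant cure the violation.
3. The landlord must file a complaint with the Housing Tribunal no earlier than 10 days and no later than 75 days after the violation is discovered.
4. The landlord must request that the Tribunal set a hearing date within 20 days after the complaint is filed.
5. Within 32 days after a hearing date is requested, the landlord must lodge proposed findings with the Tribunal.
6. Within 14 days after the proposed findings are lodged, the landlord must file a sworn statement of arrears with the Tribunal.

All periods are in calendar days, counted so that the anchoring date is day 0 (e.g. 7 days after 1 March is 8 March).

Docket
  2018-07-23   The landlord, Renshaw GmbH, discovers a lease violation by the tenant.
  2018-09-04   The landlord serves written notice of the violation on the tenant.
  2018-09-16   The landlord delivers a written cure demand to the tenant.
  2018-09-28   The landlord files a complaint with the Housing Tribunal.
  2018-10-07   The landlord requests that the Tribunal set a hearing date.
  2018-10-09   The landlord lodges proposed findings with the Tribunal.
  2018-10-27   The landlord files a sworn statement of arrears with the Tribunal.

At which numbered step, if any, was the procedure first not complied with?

Step 1 — counting 83 days from 2018-07-23 (when the violation is discovered) gives a deadline of 2018-10-14; completed 2018-09-04, before the deadline.
Step 2 — counting 14 days from 2018-09-15 (end of the 11-day hold period, which began when the written notice is served on 2018-09-04) gives a deadline of 2018-09-29; 2018-09-16 is within that limit.
Step 3 — 10 and 75 days from 2018-07-23 (when the violation is discovered) are 2018-08-02 and 2018-10-06 respectively; 2018-09-28 falls inside that range.
Step 4 — counting 20 days from 2018-09-28 (when the complaint is filed) gives a deadline of 2018-10-18; 2018-10-07 is within that limit.
Step 5 — counting 32 days from 2018-10-07 (when a hearing date is requested) gives a deadline of 2018-11-08; completed 2018-10-09, before the deadline.
Step 6 — counting 14 days from 2018-10-09 (when the proposed findings are lodged) gives a deadline of 2018-10-23; 2018-10-27 misses that deadline by 4 days.
The procedure was therefore not followed at step 6.

Step 6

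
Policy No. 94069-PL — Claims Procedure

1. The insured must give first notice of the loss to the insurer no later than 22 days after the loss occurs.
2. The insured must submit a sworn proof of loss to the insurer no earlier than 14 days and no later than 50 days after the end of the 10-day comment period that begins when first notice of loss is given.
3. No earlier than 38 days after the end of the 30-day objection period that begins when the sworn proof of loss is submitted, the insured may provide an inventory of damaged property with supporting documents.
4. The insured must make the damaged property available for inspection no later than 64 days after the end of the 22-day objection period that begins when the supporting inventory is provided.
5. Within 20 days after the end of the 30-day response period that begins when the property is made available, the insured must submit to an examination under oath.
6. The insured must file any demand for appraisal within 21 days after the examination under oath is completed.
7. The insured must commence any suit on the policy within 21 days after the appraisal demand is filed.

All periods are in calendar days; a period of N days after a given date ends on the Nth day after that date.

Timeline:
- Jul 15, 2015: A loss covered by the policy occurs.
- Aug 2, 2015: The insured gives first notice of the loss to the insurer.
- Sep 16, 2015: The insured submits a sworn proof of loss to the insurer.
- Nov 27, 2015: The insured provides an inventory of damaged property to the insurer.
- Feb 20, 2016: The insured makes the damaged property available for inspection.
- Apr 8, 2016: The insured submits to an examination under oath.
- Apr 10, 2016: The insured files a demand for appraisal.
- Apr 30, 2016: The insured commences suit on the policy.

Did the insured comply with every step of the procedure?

Step 1: 22 days after Jul 15, 2015 (when the loss occurs) is Aug 6, 2015; Aug 2, 2015 is within that limit.
Step 2: the window is 14–50 days after Aug 12, 2015 (end of the 10-day comment period, which began when first notice of loss is given on Aug 2, 2015), so Aug 26, 2015 through Oct 1, 2015; Sep 16, 2015 falls inside that range.
Step 3: the earliest permitted date is 38 days after Oct 16, 2015 (end of the 30-day objection period, which began when the sworn proof of loss is submitted on Sep 16, 2015), i.e. Nov 23, 2015; done Nov 27, 2015 — permitted.
Step 4: 64 days after Dec 19, 2015 (end of the 22-day objection period, which began when the supporting inventory is provided on Nov 27, 2015) is Feb 21, 2016; completed Feb 20, 2016, before the deadline.
Step 5: 20 days after Mar 21, 2016 (end of the 30-day response period, which began when the property is made available on Feb 20, 2016) is Apr 10, 2016; done Apr 8, 2016 — timely.
Step 6: 21 days after Apr 8, 2016 (when the examination under oath is completed) is Apr 29, 2016; done Apr 10, 2016 — timely.
Step 7: 21 days after Apr 10, 2016 (when the appraisal demand is filed) is May 1, 2016; completed Apr 30, 2016, before the deadline.

Yes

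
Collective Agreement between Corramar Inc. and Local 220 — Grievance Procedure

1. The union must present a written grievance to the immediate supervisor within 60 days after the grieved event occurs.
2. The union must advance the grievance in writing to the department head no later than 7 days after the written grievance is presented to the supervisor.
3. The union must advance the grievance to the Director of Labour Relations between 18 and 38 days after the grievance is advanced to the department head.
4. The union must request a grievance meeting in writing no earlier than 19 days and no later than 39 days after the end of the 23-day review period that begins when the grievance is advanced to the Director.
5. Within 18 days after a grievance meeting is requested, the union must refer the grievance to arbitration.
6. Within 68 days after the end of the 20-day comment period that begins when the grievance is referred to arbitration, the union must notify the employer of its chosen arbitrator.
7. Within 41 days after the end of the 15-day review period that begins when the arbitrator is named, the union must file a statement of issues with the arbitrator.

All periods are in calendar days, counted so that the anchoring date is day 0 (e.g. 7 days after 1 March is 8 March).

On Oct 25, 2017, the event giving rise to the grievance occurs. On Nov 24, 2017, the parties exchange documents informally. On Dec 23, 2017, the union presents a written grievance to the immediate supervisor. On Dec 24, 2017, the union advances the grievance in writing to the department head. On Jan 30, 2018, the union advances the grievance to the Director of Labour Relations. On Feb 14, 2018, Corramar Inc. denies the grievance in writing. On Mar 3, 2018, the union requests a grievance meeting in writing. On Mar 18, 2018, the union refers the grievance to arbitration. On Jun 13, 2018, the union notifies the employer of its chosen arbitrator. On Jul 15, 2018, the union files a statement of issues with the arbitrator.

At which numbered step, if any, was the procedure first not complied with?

Step 4

Step 1 — counting 60 days from Oct 25, 2017 (when the grieved event occurs) gives a deadline of Dec 24, 2017; completed Dec 23, 2017, before the deadline.
Step 2 — counting 7 days from Dec 23, 2017 (when the written grievance is presented to the supervisor) gives a deadline of Dec 30, 2017; done Dec 24, 2017 — timely.
Step 3 — 18 and 38 days from Dec 24, 2017 (when the grievance is advanced to the department head) are Jan 11, 2018 and Jan 31, 2018 respectively; done Jan 30, 2018, which is between those dates.
Step 4 — 19 and 39 days from Feb 22, 2018 (end of the 23-day review period, which began when the grievance is advanced to the Director on Jan 30, 2018) are Mar 13, 2018 and Apr 2, 2018 respectively; done Mar 3, 2018 — 10 days before the window opened.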